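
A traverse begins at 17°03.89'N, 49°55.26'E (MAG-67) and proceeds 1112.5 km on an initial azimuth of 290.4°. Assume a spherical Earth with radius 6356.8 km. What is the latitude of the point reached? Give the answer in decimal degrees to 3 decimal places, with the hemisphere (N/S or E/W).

MAG-67: φ = +17.06483°, λ = +49.92100°
δ = d/R = 1112.5/6356.8 = 0.175009 rad
φ₂ = arcsin(sin φ₁ cos δ + cos φ₁ sin δ cos θ)
   = arcsin(0.29345·0.98472 + 0.95597·0.17412·0.34857) = 20.30341°
λ₂ = λ₁ + atan2(sin θ sin δ cos φ₁, cos δ − sin φ₁ sin φ₂) = 39.90003°

20.303°N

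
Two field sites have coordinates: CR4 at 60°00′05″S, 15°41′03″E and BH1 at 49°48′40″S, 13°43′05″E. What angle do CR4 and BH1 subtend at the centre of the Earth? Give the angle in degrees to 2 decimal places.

10.25°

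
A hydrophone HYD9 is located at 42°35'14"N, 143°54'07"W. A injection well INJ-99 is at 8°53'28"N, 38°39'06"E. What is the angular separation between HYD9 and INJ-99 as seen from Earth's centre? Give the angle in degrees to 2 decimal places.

HYD9: φ = +42.58722°, λ = -143.90194°
INJ-99: φ = +8.89111°, λ = +38.65167°
Δφ = -33.6961°,  Δλ = -177.4464°
a = sin²(Δφ/2) + cos φ₁ cos φ₂ sin²(Δλ/2) = 0.811044
c = 2·arcsin(√a) = 2.242203 rad = 128.4688°

128.47°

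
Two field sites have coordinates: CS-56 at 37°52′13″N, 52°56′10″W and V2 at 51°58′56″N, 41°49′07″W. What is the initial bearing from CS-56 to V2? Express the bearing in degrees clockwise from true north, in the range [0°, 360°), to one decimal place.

25.3°

CS-56: φ = +37.87028°, λ = -52.93611°
V2: φ = +51.98222°, λ = -41.81861°
Δλ = 11.1175°
y = sin Δλ · cos φ₂ = 0.118760
x = cos φ₁ sin φ₂ − sin φ₁ cos φ₂ cos Δλ = 0.250912
θ = atan2(y, x) = 25.3288° → 25.3288° (mod 360°)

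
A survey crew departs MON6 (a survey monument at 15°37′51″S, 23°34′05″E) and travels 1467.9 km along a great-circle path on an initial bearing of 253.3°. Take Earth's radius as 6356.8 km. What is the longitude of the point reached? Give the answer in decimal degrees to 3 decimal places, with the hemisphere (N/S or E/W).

MON6: φ = -15.63083°, λ = +23.56806°
δ = d/R = 1467.9/6356.8 = 0.230918 rad
φ₂ = arcsin(sin φ₁ cos δ + cos φ₁ sin δ cos θ)
   = arcsin(-0.26944·0.97346 + 0.96302·0.22887·-0.28736) = -19.00330°
λ₂ = λ₁ + atan2(sin θ sin δ cos φ₁, cos δ − sin φ₁ sin φ₂) = 10.16179°

10.162°E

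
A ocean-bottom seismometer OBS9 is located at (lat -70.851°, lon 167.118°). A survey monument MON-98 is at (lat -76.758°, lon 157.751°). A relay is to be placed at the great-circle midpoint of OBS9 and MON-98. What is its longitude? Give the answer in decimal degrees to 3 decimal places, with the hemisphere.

163.268°E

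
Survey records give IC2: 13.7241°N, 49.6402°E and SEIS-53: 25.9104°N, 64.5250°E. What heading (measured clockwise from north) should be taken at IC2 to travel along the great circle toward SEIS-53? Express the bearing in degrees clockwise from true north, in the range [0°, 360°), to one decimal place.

46.6°

Δλ = 14.8848°
y = sin Δλ · cos φ₂ = 0.231055
x = cos φ₁ sin φ₂ − sin φ₁ cos φ₂ cos Δλ = 0.218252
θ = atan2(y, x) = 46.6322° → 46.6322° (mod 360°)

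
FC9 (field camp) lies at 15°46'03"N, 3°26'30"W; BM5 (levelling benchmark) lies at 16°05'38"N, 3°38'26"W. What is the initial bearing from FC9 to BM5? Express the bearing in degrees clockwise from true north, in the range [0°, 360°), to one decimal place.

FC9: φ = +15.76750°, λ = -3.44167°
BM5: φ = +16.09389°, λ = -3.64056°
Δλ = -0.1989°
y = sin Δλ · cos φ₂ = -0.003335
x = cos φ₁ sin φ₂ − sin φ₁ cos φ₂ cos Δλ = 0.005698
θ = atan2(y, x) = -30.3413° → 329.6587° (mod 360°)

329.7°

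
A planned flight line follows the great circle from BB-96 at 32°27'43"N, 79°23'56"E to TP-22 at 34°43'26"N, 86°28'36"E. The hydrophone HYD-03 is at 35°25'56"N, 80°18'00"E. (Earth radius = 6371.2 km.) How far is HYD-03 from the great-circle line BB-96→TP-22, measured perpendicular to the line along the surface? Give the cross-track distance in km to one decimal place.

272.7 km

BB-96: φ = +32.46194°, λ = +79.39889°
TP-22: φ = +34.72389°, λ = +86.47667°
HYD-03: φ = +35.43222°, λ = +80.30000°
δ₁₃ = central angle BB-96→HYD-03 = 0.053457 rad  (haversine)
θ₁₃ = bearing BB-96→HYD-03 = 13.876°,  θ₁₂ = bearing BB-96→TP-22 = 67.076°
dₓₜ = R·arcsin(sin δ₁₃ · sin(θ₁₃ − θ₁₂)) = 6371.2·arcsin(0.05343·sin(-53.200°)) = -272.668 km
|dₓₜ| = 272.668 km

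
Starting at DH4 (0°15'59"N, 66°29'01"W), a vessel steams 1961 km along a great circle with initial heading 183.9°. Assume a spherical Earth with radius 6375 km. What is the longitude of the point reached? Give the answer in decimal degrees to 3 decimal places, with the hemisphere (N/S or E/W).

DH4: φ = +0.26639°, λ = -66.48361°
δ = d/R = 1961/6375 = 0.307608 rad
φ₂ = arcsin(sin φ₁ cos δ + cos φ₁ sin δ cos θ)
   = arcsin(0.00465·0.95306 + 0.99999·0.30278·-0.99768) = -17.31616°
λ₂ = λ₁ + atan2(sin θ sin δ cos φ₁, cos δ − sin φ₁ sin φ₂) = -67.71965°

67.720°W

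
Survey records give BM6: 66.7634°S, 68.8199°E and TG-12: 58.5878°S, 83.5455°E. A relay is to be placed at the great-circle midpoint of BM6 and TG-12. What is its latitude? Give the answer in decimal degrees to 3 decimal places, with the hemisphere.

Bx = cos φ₂ cos Δλ = 0.504072,  By = cos φ₂ sin Δλ = 0.132482
φₘ = atan2(sin φ₁ + sin φ₂, √((cos φ₁ + Bx)² + By²)) = -62.86488°
λₘ = λ₁ + atan2(By, cos φ₁ + Bx) = 77.20666°

62.865°S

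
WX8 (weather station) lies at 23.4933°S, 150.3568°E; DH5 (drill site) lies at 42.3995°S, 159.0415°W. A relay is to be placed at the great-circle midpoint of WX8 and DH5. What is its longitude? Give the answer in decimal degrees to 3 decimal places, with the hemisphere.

172.738°E

Bx = cos φ₂ cos Δλ = 0.468707,  By = cos φ₂ sin Δλ = 0.570648
φₘ = atan2(sin φ₁ + sin φ₂, √((cos φ₁ + Bx)² + By²)) = -35.59924°
λₘ = λ₁ + atan2(By, cos φ₁ + Bx) = 172.73759°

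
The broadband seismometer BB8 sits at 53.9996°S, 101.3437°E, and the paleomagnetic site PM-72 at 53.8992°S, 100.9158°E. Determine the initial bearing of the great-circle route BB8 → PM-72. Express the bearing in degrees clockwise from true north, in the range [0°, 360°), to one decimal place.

291.6°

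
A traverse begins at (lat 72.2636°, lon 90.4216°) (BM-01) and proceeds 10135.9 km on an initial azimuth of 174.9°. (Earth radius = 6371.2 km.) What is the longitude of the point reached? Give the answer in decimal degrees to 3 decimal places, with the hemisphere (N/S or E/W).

δ = d/R = 10135.9/6371.2 = 1.590893 rad
φ₂ = arcsin(sin φ₁ cos δ + cos φ₁ sin δ cos θ)
   = arcsin(0.95247·-0.02010 + 0.30464·0.99980·-0.99604) = -18.81487°
λ₂ = λ₁ + atan2(sin θ sin δ cos φ₁, cos δ − sin φ₁ sin φ₂) = 95.80924°

95.809°E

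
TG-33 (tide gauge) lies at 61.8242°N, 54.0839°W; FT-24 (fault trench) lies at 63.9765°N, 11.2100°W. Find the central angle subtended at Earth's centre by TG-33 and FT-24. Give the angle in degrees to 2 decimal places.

19.27°

Δφ = 2.1523°,  Δλ = 42.8739°
a = sin²(Δφ/2) + cos φ₁ cos φ₂ sin²(Δλ/2) = 0.028024
c = 2·arcsin(√a) = 0.336393 rad = 19.2739°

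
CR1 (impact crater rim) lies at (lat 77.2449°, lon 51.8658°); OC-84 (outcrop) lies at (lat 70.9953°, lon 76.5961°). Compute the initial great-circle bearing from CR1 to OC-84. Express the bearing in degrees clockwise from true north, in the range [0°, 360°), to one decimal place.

120.3°

Δλ = 24.7303°
y = sin Δλ · cos φ₂ = 0.136233
x = cos φ₁ sin φ₂ − sin φ₁ cos φ₂ cos Δλ = -0.079731
θ = atan2(y, x) = 120.3385° → 120.3385° (mod 360°)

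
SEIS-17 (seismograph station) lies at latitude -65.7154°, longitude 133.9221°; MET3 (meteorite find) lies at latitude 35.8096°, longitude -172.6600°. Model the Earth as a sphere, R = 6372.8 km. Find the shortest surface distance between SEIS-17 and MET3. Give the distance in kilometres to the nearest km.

12184 km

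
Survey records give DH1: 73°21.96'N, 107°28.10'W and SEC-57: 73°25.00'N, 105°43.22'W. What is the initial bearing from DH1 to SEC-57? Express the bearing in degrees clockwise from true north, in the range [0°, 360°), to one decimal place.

DH1: φ = +73.36600°, λ = -107.46833°
SEC-57: φ = +73.41667°, λ = -105.72033°
Δλ = 1.7480°
y = sin Δλ · cos φ₂ = 0.008706
x = cos φ₁ sin φ₂ − sin φ₁ cos φ₂ cos Δλ = 0.001012
θ = atan2(y, x) = 83.3725° → 83.3725° (mod 360°)

83.4°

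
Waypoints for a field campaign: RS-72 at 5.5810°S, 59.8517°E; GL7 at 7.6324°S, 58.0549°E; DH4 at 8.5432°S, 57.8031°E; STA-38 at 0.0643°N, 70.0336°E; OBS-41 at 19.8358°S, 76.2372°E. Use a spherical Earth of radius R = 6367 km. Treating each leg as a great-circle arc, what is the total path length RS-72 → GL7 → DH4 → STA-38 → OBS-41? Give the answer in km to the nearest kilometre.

4377 km

RS-72→GL7: c = 0.047458 rad, d = 302.16 km
GL7→DH4: c = 0.016481 rad, d = 104.94 km
DH4→STA-38: c = 0.260381 rad, d = 1657.85 km
STA-38→OBS-41: c = 0.363159 rad, d = 2312.24 km
Total = 302.16 + 104.94 + 1657.85 + 2312.24 = 4377.18 km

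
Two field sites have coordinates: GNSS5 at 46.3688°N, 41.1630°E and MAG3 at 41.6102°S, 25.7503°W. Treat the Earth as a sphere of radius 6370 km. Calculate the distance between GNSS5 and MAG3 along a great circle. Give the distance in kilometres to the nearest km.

11803 km

Δφ = -87.9790°,  Δλ = -66.9133°
a = sin²(Δφ/2) + cos φ₁ cos φ₂ sin²(Δλ/2) = 0.639172
c = 2·arcsin(√a) = 1.852865 rad = 106.1614°
d = R·c = 6370 × 1.852865 = 11802.8 km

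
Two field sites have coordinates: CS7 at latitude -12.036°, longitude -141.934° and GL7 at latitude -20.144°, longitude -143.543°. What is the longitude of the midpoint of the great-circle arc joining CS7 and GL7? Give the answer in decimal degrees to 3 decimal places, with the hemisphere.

142.722°W

Bx = cos φ₂ cos Δλ = 0.938460,  By = cos φ₂ sin Δλ = -0.026361
φₘ = atan2(sin φ₁ + sin φ₂, √((cos φ₁ + Bx)² + By²)) = -16.09150°
λₘ = λ₁ + atan2(By, cos φ₁ + Bx) = -142.72205°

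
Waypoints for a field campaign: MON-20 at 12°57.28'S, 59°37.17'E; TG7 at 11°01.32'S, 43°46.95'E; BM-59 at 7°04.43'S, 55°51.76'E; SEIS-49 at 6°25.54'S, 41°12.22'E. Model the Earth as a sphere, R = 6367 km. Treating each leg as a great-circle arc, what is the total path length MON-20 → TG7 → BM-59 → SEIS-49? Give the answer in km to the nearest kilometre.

4750 km

MON-20: φ = -12.95467°, λ = +59.61950°
TG7: φ = -11.02200°, λ = +43.78250°
BM-59: φ = -7.07383°, λ = +55.86267°
SEIS-49: φ = -6.42567°, λ = +41.20367°
MON-20→TG7: c = 0.272424 rad, d = 1734.52 km
TG7→BM-59: c = 0.219270 rad, d = 1396.09 km
BM-59→SEIS-49: c = 0.254315 rad, d = 1619.22 km
Total = 1734.52 + 1396.09 + 1619.22 = 4749.84 km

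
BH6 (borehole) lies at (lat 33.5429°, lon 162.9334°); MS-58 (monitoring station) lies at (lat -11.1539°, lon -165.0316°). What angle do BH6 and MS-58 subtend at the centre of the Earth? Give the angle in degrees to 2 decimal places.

54.10°

Δφ = -44.6968°,  Δλ = 32.0350°
a = sin²(Δφ/2) + cos φ₁ cos φ₂ sin²(Δλ/2) = 0.206841
c = 2·arcsin(√a) = 0.944290 rad = 54.1038°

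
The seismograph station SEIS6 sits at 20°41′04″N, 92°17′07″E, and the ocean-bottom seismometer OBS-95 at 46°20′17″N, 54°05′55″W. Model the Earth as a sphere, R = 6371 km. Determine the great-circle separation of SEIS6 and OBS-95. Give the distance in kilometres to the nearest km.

11831 km

SEIS6: φ = +20.68444°, λ = +92.28528°
OBS-95: φ = +46.33806°, λ = -54.09861°
Δφ = 25.6536°,  Δλ = -146.3839°
a = sin²(Δφ/2) + cos φ₁ cos φ₂ sin²(Δλ/2) = 0.641177
c = 2·arcsin(√a) = 1.857042 rad = 106.4007°
d = R·c = 6371 × 1.857042 = 11831.2 km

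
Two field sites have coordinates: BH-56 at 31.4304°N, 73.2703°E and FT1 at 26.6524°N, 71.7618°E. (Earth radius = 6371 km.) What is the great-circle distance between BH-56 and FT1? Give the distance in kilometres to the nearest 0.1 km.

Δφ = -4.7780°,  Δλ = -1.5085°
a = sin²(Δφ/2) + cos φ₁ cos φ₂ sin²(Δλ/2) = 0.001870
c = 2·arcsin(√a) = 0.086507 rad = 4.9565°
d = R·c = 6371 × 0.086507 = 551.1 km

551.1 km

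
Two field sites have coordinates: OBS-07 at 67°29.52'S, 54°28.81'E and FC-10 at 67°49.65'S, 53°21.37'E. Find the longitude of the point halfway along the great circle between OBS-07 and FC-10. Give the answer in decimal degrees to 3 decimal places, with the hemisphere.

53.922°E

OBS-07: φ = -67.49200°, λ = +54.48017°
FC-10: φ = -67.82750°, λ = +53.35617°
Bx = cos φ₂ cos Δλ = 0.377324,  By = cos φ₂ sin Δλ = -0.007403
φₘ = atan2(sin φ₁ + sin φ₂, √((cos φ₁ + Bx)² + By²)) = -67.66072°
λₘ = λ₁ + atan2(By, cos φ₁ + Bx) = 53.92217°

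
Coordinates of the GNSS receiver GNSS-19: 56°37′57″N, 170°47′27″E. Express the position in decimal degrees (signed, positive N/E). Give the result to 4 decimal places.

+56.6325°, +170.7908°

lat: 56.6325° N → +56.6325°
lon: 170.7908° E → +170.7908°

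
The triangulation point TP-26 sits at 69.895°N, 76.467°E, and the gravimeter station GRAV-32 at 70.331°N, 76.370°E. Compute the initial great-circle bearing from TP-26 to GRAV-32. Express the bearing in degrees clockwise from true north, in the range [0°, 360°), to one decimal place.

Δλ = -0.0970°
y = sin Δλ · cos φ₂ = -0.000570
x = cos φ₁ sin φ₂ − sin φ₁ cos φ₂ cos Δλ = 0.007610
θ = atan2(y, x) = -4.2823° → 355.7177° (mod 360°)

355.7°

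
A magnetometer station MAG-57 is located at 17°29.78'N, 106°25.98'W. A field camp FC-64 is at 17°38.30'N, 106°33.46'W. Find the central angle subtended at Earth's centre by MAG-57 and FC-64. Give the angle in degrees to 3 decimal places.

0.185°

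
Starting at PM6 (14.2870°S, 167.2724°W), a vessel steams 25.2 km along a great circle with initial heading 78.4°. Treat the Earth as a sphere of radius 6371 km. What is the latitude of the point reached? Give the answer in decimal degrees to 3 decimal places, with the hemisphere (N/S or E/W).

δ = d/R = 25.2/6371 = 0.003955 rad
φ₂ = arcsin(sin φ₁ cos δ + cos φ₁ sin δ cos θ)
   = arcsin(-0.24678·0.99999 + 0.96907·0.00396·0.20108) = -14.24132°
λ₂ = λ₁ + atan2(sin θ sin δ cos φ₁, cos δ − sin φ₁ sin φ₂) = -167.04336°

14.241°S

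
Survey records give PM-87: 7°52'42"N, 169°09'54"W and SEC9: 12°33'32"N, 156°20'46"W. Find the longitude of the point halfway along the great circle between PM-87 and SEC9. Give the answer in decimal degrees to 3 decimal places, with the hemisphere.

162.803°W

PM-87: φ = +7.87833°, λ = -169.16500°
SEC9: φ = +12.55889°, λ = -156.34611°
Bx = cos φ₂ cos Δλ = 0.951746,  By = cos φ₂ sin Δλ = 0.216561
φₘ = atan2(sin φ₁ + sin φ₂, √((cos φ₁ + Bx)² + By²)) = 10.28151°
λₘ = λ₁ + atan2(By, cos φ₁ + Bx) = -162.80297°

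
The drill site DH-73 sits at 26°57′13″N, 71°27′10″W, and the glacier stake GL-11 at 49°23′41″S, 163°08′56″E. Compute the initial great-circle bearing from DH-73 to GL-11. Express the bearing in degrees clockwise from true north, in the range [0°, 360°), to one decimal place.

226.4°

DH-73: φ = +26.95361°, λ = -71.45278°
GL-11: φ = -49.39472°, λ = +163.14889°
Δλ = -125.3983°
y = sin Δλ · cos φ₂ = -0.530532
x = cos φ₁ sin φ₂ − sin φ₁ cos φ₂ cos Δλ = -0.505856
θ = atan2(y, x) = -133.6361° → 226.3639° (mod 360°)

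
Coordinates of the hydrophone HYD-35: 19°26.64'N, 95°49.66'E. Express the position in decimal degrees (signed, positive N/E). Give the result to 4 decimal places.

lat: 19.4440° N → +19.4440°
lon: 95.8277° E → +95.8277°

+19.4440°, +95.8277°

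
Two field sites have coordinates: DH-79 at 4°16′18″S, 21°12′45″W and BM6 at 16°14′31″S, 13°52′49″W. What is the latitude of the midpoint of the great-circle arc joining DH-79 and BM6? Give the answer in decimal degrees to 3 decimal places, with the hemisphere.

10.277°S

DH-79: φ = -4.27167°, λ = -21.21250°
BM6: φ = -16.24194°, λ = -13.88028°
Bx = cos φ₂ cos Δλ = 0.952238,  By = cos φ₂ sin Δλ = 0.122529
φₘ = atan2(sin φ₁ + sin φ₂, √((cos φ₁ + Bx)² + By²)) = -10.27738°
λₘ = λ₁ + atan2(By, cos φ₁ + Bx) = -17.61604°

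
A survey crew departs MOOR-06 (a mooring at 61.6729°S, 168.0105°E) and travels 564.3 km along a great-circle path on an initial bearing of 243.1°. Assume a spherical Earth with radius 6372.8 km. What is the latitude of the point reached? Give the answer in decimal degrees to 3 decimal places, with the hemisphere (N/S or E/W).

63.610°S

δ = d/R = 564.3/6372.8 = 0.088548 rad
φ₂ = arcsin(sin φ₁ cos δ + cos φ₁ sin δ cos θ)
   = arcsin(-0.88025·0.99608 + 0.47450·0.08843·-0.45243) = -63.60999°
λ₂ = λ₁ + atan2(sin θ sin δ cos φ₁, cos δ − sin φ₁ sin φ₂) = 157.79040°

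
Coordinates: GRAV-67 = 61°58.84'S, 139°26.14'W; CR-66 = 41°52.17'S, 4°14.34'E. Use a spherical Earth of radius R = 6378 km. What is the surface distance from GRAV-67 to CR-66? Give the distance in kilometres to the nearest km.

8026 km

GRAV-67: φ = -61.98067°, λ = -139.43567°
CR-66: φ = -41.86950°, λ = +4.23900°
Δφ = 20.1112°,  Δλ = 143.6747°
a = sin²(Δφ/2) + cos φ₁ cos φ₂ sin²(Δλ/2) = 0.346317
c = 2·arcsin(√a) = 1.258373 rad = 72.0994°
d = R·c = 6378 × 1.258373 = 8025.9 km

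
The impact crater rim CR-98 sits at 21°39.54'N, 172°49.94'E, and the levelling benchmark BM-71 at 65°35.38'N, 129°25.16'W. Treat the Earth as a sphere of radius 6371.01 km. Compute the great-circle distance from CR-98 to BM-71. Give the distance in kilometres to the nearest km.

CR-98: φ = +21.65900°, λ = +172.83233°
BM-71: φ = +65.58967°, λ = -129.41933°
Δφ = 43.9307°,  Δλ = 57.7483°
a = sin²(Δφ/2) + cos φ₁ cos φ₂ sin²(Δλ/2) = 0.229472
c = 2·arcsin(√a) = 0.999105 rad = 57.2445°
d = R·c = 6371.01 × 0.999105 = 6365.3 km

6365 km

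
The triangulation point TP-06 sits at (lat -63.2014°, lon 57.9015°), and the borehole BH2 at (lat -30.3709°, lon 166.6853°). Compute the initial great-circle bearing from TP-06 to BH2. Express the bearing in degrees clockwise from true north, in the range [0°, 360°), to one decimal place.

Δλ = 108.7838°
y = sin Δλ · cos φ₂ = 0.816820
x = cos φ₁ sin φ₂ − sin φ₁ cos φ₂ cos Δλ = -0.475923
θ = atan2(y, x) = 120.2274° → 120.2274° (mod 360°)

120.2°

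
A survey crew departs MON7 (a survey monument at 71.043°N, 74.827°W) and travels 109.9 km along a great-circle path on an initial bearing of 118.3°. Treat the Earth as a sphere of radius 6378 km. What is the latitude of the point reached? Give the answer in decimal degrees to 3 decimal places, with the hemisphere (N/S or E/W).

70.556°N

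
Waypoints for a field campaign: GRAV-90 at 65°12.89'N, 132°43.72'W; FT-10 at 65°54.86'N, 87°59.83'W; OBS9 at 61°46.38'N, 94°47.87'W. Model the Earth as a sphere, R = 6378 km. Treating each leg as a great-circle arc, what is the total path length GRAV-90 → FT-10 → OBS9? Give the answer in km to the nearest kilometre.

2586 km

GRAV-90: φ = +65.21483°, λ = -132.72867°
FT-10: φ = +65.91433°, λ = -87.99717°
OBS9: φ = +61.77300°, λ = -94.79783°
GRAV-90→FT-10: c = 0.316335 rad, d = 2017.59 km
FT-10→OBS9: c = 0.089126 rad, d = 568.45 km
Total = 2017.59 + 568.45 = 2586.03 km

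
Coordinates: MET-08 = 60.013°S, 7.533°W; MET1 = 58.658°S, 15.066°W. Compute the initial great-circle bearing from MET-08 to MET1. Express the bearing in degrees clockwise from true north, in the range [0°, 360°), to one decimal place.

286.2°

Δλ = -7.5330°
y = sin Δλ · cos φ₂ = -0.068190
x = cos φ₁ sin φ₂ − sin φ₁ cos φ₂ cos Δλ = 0.019759
θ = atan2(y, x) = -73.8404° → 286.1596° (mod 360°)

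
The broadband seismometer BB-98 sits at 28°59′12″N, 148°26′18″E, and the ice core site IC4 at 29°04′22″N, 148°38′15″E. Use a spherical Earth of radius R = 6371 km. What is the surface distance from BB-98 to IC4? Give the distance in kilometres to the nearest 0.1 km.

21.6 km

BB-98: φ = +28.98667°, λ = +148.43833°
IC4: φ = +29.07278°, λ = +148.63750°
Δφ = 0.0861°,  Δλ = 0.1992°
a = sin²(Δφ/2) + cos φ₁ cos φ₂ sin²(Δλ/2) = 0.000003
c = 2·arcsin(√a) = 0.003391 rad = 0.1943°
d = R·c = 6371 × 0.003391 = 21.6 km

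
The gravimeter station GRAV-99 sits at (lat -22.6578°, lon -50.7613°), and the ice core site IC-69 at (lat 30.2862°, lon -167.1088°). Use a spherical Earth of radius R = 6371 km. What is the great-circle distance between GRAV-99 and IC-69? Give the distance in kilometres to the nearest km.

Δφ = 52.9440°,  Δλ = -116.3475°
a = sin²(Δφ/2) + cos φ₁ cos φ₂ sin²(Δλ/2) = 0.773970
c = 2·arcsin(√a) = 2.150697 rad = 123.2258°
d = R·c = 6371 × 2.150697 = 13702.1 km

13702 km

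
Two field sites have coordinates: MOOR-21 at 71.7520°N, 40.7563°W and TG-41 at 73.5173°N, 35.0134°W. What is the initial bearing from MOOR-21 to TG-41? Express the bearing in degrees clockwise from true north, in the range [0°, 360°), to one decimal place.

41.4°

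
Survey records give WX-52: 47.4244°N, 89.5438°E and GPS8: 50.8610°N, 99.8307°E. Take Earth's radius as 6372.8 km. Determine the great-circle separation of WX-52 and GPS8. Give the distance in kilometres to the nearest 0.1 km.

Δφ = 3.4366°,  Δλ = 10.2869°
a = sin²(Δφ/2) + cos φ₁ cos φ₂ sin²(Δλ/2) = 0.004331
c = 2·arcsin(√a) = 0.131721 rad = 7.5471°
d = R·c = 6372.8 × 0.131721 = 839.4 km

839.4 km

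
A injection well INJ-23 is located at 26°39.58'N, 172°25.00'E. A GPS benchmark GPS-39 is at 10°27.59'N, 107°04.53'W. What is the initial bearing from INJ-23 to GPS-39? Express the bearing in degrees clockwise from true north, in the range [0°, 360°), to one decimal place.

84.7°

INJ-23: φ = +26.65967°, λ = +172.41667°
GPS-39: φ = +10.45983°, λ = -107.07550°
Δλ = 80.5078°
y = sin Δλ · cos φ₂ = 0.969918
x = cos φ₁ sin φ₂ − sin φ₁ cos φ₂ cos Δλ = 0.089480
θ = atan2(y, x) = 84.7291° → 84.7291° (mod 360°)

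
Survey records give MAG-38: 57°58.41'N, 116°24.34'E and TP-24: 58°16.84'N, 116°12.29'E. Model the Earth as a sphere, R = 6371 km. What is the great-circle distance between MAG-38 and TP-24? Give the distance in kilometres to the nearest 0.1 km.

36.1 km

MAG-38: φ = +57.97350°, λ = +116.40567°
TP-24: φ = +58.28067°, λ = +116.20483°
Δφ = 0.3072°,  Δλ = -0.2008°
a = sin²(Δφ/2) + cos φ₁ cos φ₂ sin²(Δλ/2) = 0.000008
c = 2·arcsin(√a) = 0.005672 rad = 0.3250°
d = R·c = 6371 × 0.005672 = 36.1 km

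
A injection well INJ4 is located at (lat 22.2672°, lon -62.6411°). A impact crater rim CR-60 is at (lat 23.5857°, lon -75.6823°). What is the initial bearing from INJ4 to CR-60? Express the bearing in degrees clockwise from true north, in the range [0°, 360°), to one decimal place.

278.8°

Δλ = -13.0412°
y = sin Δλ · cos φ₂ = -0.206801
x = cos φ₁ sin φ₂ − sin φ₁ cos φ₂ cos Δλ = 0.031967
θ = atan2(y, x) = -81.2129° → 278.7871° (mod 360°)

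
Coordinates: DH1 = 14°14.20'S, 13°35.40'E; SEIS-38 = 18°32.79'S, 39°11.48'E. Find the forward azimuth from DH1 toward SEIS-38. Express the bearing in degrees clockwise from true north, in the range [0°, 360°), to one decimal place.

103.5°

DH1: φ = -14.23667°, λ = +13.59000°
SEIS-38: φ = -18.54650°, λ = +39.19133°
Δλ = 25.6013°
y = sin Δλ · cos φ₂ = 0.409666
x = cos φ₁ sin φ₂ − sin φ₁ cos φ₂ cos Δλ = -0.098041
θ = atan2(y, x) = 103.4588° → 103.4588° (mod 360°)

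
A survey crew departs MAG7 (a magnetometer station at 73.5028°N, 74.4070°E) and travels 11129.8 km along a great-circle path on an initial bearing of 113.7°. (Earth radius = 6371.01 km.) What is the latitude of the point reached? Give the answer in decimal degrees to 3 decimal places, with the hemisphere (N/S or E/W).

16.284°S

δ = d/R = 11129.8/6371.01 = 1.746944 rad
φ₂ = arcsin(sin φ₁ cos δ + cos φ₁ sin δ cos θ)
   = arcsin(0.95883·-0.17524 + 0.28397·0.98453·-0.40195) = -16.28401°
λ₂ = λ₁ + atan2(sin θ sin δ cos φ₁, cos δ − sin φ₁ sin φ₂) = 144.31960°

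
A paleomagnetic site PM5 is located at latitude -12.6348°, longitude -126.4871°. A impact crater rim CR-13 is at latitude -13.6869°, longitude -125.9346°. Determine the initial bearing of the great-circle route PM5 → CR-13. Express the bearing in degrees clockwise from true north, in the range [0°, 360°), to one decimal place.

Δλ = 0.5525°
y = sin Δλ · cos φ₂ = 0.009369
x = cos φ₁ sin φ₂ − sin φ₁ cos φ₂ cos Δλ = -0.018371
θ = atan2(y, x) = 152.9796° → 152.9796° (mod 360°)

153.0°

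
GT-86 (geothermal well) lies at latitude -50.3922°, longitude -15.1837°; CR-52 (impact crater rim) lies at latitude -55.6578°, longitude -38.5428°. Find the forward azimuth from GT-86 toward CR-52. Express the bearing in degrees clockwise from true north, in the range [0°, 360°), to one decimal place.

240.3°

Δλ = -23.3591°
y = sin Δλ · cos φ₂ = -0.223675
x = cos φ₁ sin φ₂ − sin φ₁ cos φ₂ cos Δλ = -0.127395
θ = atan2(y, x) = -119.6639° → 240.3361° (mod 360°)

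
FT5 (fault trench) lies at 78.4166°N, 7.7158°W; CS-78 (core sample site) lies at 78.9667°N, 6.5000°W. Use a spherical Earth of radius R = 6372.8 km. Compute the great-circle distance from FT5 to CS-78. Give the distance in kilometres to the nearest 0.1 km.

66.7 km

Δφ = 0.5501°,  Δλ = 1.2158°
a = sin²(Δφ/2) + cos φ₁ cos φ₂ sin²(Δλ/2) = 0.000027
c = 2·arcsin(√a) = 0.010463 rad = 0.5995°
d = R·c = 6372.8 × 0.010463 = 66.7 km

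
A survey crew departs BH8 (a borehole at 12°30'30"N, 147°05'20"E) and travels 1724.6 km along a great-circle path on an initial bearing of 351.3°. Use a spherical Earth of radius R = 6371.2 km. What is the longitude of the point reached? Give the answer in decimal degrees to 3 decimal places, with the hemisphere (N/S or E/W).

144.468°E

BH8: φ = +12.50833°, λ = +147.08889°
δ = d/R = 1724.6/6371.2 = 0.270687 rad
φ₂ = arcsin(sin φ₁ cos δ + cos φ₁ sin δ cos θ)
   = arcsin(0.21658·0.96359 + 0.97626·0.26739·0.98849) = 27.82278°
λ₂ = λ₁ + atan2(sin θ sin δ cos φ₁, cos δ − sin φ₁ sin φ₂) = 144.46766°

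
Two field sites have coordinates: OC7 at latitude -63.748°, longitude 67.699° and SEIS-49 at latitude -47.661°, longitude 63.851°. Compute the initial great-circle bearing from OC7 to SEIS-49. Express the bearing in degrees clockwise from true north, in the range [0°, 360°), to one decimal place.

350.7°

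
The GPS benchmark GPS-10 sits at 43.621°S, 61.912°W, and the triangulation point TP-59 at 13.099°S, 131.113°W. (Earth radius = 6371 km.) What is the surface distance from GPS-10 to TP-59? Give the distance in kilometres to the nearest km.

Δφ = 30.5220°,  Δλ = -69.2010°
a = sin²(Δφ/2) + cos φ₁ cos φ₂ sin²(Δλ/2) = 0.296640
c = 2·arcsin(√a) = 1.151936 rad = 66.0011°
d = R·c = 6371 × 1.151936 = 7339.0 km

7339 km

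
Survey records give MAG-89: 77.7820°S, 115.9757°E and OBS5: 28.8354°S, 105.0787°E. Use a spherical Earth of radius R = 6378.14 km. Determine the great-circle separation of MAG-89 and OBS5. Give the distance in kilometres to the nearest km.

Δφ = 48.9466°,  Δλ = -10.8970°
a = sin²(Δφ/2) + cos φ₁ cos φ₂ sin²(Δλ/2) = 0.173290
c = 2·arcsin(√a) = 0.858704 rad = 49.2001°
d = R·c = 6378.14 × 0.858704 = 5476.9 km

5477 km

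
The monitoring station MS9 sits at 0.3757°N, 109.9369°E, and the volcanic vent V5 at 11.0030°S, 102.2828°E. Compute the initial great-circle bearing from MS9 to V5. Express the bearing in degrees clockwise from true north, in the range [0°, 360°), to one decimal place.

Δλ = -7.6541°
y = sin Δλ · cos φ₂ = -0.130744
x = cos φ₁ sin φ₂ − sin φ₁ cos φ₂ cos Δλ = -0.197236
θ = atan2(y, x) = -146.4603° → 213.5397° (mod 360°)

213.5°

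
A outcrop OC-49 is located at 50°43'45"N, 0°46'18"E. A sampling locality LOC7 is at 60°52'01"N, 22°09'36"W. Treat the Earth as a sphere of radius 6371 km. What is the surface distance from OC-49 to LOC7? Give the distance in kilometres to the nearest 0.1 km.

OC-49: φ = +50.72917°, λ = +0.77167°
LOC7: φ = +60.86694°, λ = -22.16000°
Δφ = 10.1378°,  Δλ = -22.9317°
a = sin²(Δφ/2) + cos φ₁ cos φ₂ sin²(Δλ/2) = 0.019983
c = 2·arcsin(√a) = 0.283675 rad = 16.2534°
d = R·c = 6371 × 0.283675 = 1807.3 km

1807.3 km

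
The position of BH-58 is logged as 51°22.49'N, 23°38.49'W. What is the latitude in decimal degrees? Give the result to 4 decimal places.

51.3748°N

51° + 22.49′/60 = 51 + 0.37483 = 51.3748°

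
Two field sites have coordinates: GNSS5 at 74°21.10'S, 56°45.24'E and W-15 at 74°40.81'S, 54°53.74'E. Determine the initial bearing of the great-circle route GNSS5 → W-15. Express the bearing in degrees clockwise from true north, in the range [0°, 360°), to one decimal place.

235.6°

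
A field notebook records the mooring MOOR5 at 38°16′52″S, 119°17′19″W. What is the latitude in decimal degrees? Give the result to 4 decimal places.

38.2811°S

38° + 16′/60 + 52″/3600 = 38 + 0.26667 + 0.01444 = 38.2811°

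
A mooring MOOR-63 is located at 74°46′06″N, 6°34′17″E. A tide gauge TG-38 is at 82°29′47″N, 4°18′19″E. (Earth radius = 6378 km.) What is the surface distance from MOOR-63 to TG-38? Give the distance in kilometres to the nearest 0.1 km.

MOOR-63: φ = +74.76833°, λ = +6.57139°
TG-38: φ = +82.49639°, λ = +4.30528°
Δφ = 7.7281°,  Δλ = -2.2661°
a = sin²(Δφ/2) + cos φ₁ cos φ₂ sin²(Δλ/2) = 0.004555
c = 2·arcsin(√a) = 0.135079 rad = 7.7395°
d = R·c = 6378 × 0.135079 = 861.5 km

861.5 km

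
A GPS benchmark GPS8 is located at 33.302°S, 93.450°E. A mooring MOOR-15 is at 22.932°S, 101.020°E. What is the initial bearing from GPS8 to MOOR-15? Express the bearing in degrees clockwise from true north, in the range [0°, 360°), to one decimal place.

Δλ = 7.5700°
y = sin Δλ · cos φ₂ = 0.121326
x = cos φ₁ sin φ₂ − sin φ₁ cos φ₂ cos Δλ = 0.175597
θ = atan2(y, x) = 34.6419° → 34.6419° (mod 360°)

34.6°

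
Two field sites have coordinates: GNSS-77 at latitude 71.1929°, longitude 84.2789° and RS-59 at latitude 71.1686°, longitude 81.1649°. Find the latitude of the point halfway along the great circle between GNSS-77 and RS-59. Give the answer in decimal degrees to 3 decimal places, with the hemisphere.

71.187°N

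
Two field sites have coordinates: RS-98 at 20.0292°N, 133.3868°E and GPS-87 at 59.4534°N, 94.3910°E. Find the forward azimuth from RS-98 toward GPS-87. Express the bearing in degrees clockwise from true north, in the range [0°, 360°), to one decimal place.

334.6°

Δλ = -38.9958°
y = sin Δλ · cos φ₂ = -0.319816
x = cos φ₁ sin φ₂ − sin φ₁ cos φ₂ cos Δλ = 0.673841
θ = atan2(y, x) = -25.3898° → 334.6102° (mod 360°)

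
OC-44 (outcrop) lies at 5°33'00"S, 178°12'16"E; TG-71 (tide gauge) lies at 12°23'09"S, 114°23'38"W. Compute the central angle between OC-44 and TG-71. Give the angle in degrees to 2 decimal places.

OC-44: φ = -5.55000°, λ = +178.20444°
TG-71: φ = -12.38583°, λ = -114.39389°
Δφ = -6.8358°,  Δλ = 67.4017°
a = sin²(Δφ/2) + cos φ₁ cos φ₂ sin²(Δλ/2) = 0.302845
c = 2·arcsin(√a) = 1.165480 rad = 66.7771°

66.78°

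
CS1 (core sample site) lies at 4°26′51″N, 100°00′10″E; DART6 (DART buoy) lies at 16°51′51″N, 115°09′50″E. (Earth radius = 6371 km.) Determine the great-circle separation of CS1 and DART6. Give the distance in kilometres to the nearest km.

2154 km

CS1: φ = +4.44750°, λ = +100.00278°
DART6: φ = +16.86417°, λ = +115.16389°
Δφ = 12.4167°,  Δλ = 15.1611°
a = sin²(Δφ/2) + cos φ₁ cos φ₂ sin²(Δλ/2) = 0.028299
c = 2·arcsin(√a) = 0.338056 rad = 19.3692°
d = R·c = 6371 × 0.338056 = 2153.8 km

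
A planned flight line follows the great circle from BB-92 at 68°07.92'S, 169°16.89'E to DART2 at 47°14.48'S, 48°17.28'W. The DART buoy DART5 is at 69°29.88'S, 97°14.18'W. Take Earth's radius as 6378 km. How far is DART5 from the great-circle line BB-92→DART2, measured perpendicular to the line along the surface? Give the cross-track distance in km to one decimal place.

BB-92: φ = -68.13200°, λ = +169.28150°
DART2: φ = -47.24133°, λ = -48.28800°
DART5: φ = -69.49800°, λ = -97.23633°
δ₁₃ = central angle BB-92→DART5 = 0.532898 rad  (haversine)
θ₁₃ = bearing BB-92→DART5 = 136.517°,  θ₁₂ = bearing BB-92→DART2 = 151.827°
dₓₜ = R·arcsin(sin δ₁₃ · sin(θ₁₃ − θ₁₂)) = 6378·arcsin(0.50803·sin(-15.309°)) = -858.089 km
|dₓₜ| = 858.089 km

858.1 km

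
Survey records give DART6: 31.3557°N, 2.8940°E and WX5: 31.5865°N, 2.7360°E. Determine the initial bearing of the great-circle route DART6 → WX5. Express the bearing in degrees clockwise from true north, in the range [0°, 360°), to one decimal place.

329.8°

Δλ = -0.1580°
y = sin Δλ · cos φ₂ = -0.002349
x = cos φ₁ sin φ₂ − sin φ₁ cos φ₂ cos Δλ = 0.004030
θ = atan2(y, x) = -30.2385° → 329.7615° (mod 360°)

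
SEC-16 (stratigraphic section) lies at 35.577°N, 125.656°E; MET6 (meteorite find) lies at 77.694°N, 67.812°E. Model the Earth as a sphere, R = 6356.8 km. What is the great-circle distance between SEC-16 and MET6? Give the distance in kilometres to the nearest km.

Δφ = 42.1170°,  Δλ = -57.8440°
a = sin²(Δφ/2) + cos φ₁ cos φ₂ sin²(Δλ/2) = 0.169655
c = 2·arcsin(√a) = 0.849060 rad = 48.6475°
d = R·c = 6356.8 × 0.849060 = 5397.3 km

5397 km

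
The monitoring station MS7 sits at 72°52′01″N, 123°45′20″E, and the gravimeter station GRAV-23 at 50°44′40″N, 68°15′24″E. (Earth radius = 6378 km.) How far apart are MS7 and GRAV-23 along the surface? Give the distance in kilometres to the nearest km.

3592 km

MS7: φ = +72.86694°, λ = +123.75556°
GRAV-23: φ = +50.74444°, λ = +68.25667°
Δφ = -22.1225°,  Δλ = -55.4989°
a = sin²(Δφ/2) + cos φ₁ cos φ₂ sin²(Δλ/2) = 0.077222
c = 2·arcsin(√a) = 0.563189 rad = 32.2684°
d = R·c = 6378 × 0.563189 = 3592.0 km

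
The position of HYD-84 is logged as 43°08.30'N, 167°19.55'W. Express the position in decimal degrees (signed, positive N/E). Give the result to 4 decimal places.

lat: 43.1383° N → +43.1383°
lon: 167.3258° W → -167.3258°

+43.1383°, -167.3258°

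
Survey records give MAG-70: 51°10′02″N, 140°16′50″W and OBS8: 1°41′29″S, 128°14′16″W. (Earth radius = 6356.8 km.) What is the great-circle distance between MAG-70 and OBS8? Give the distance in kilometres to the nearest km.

5974 km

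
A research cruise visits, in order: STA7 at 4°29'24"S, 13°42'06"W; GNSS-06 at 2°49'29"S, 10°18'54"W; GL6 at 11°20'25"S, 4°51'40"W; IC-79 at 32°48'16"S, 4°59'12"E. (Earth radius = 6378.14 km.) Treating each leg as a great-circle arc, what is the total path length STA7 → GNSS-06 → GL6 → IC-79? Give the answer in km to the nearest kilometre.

STA7: φ = -4.49000°, λ = -13.70167°
GNSS-06: φ = -2.82472°, λ = -10.31500°
GL6: φ = -11.34028°, λ = -4.86111°
IC-79: φ = -32.80444°, λ = +4.98667°
STA7→GNSS-06: c = 0.065758 rad, d = 419.41 km
GNSS-06→GL6: c = 0.176054 rad, d = 1122.90 km
GL6→IC-79: c = 0.406517 rad, d = 2592.82 km
Total = 419.41 + 1122.90 + 2592.82 = 4135.13 km

4135 km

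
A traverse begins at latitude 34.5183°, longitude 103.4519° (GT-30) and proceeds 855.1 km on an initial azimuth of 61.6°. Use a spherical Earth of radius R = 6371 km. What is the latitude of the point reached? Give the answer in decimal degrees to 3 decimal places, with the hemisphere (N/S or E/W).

δ = d/R = 855.1/6371 = 0.134218 rad
φ₂ = arcsin(sin φ₁ cos δ + cos φ₁ sin δ cos θ)
   = arcsin(0.56667·0.99101 + 0.82395·0.13381·0.47562) = 37.88027°
λ₂ = λ₁ + atan2(sin θ sin δ cos φ₁, cos δ − sin φ₁ sin φ₂) = 112.02859°

37.880°N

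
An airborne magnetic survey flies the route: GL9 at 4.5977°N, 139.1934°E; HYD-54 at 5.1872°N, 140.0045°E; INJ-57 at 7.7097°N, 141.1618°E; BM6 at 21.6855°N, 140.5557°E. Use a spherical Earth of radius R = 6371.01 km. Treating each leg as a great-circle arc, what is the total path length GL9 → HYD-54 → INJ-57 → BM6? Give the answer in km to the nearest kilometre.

GL9→HYD-54: c = 0.017459 rad, d = 111.23 km
HYD-54→INJ-57: c = 0.048384 rad, d = 308.26 km
INJ-57→BM6: c = 0.244137 rad, d = 1555.40 km
Total = 111.23 + 308.26 + 1555.40 = 1974.89 km

1975 km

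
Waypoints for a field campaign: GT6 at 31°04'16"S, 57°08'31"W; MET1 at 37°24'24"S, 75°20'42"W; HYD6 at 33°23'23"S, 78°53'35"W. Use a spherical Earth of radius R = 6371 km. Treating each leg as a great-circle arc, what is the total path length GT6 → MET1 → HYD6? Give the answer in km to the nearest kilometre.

2362 km

GT6: φ = -31.07111°, λ = -57.14194°
MET1: φ = -37.40667°, λ = -75.34500°
HYD6: φ = -33.38972°, λ = -78.89306°
GT6→MET1: c = 0.284353 rad, d = 1811.61 km
MET1→HYD6: c = 0.086374 rad, d = 550.29 km
Total = 1811.61 + 550.29 = 2361.90 km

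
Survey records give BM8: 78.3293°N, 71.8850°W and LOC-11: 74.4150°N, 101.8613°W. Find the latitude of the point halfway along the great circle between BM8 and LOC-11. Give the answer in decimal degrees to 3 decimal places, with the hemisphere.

76.810°N

Bx = cos φ₂ cos Δλ = 0.232729,  By = cos φ₂ sin Δλ = -0.134238
φₘ = atan2(sin φ₁ + sin φ₂, √((cos φ₁ + Bx)² + By²)) = 76.81027°
λₘ = λ₁ + atan2(By, cos φ₁ + Bx) = -89.03425°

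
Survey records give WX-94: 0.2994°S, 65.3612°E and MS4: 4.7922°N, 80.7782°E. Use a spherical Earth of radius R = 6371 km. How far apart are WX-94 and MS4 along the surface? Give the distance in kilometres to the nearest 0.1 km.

1803.6 km

Δφ = 5.0916°,  Δλ = 15.4170°
a = sin²(Δφ/2) + cos φ₁ cos φ₂ sin²(Δλ/2) = 0.019902
c = 2·arcsin(√a) = 0.283090 rad = 16.2199°
d = R·c = 6371 × 0.283090 = 1803.6 km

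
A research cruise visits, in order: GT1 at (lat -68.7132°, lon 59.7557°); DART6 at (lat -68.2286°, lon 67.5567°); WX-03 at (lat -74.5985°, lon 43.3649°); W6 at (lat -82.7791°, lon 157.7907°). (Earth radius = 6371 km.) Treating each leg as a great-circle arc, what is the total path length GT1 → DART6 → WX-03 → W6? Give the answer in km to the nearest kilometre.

3589 km

GT1→DART6: c = 0.050640 rad, d = 322.62 km
DART6→WX-03: c = 0.172402 rad, d = 1098.38 km
WX-03→W6: c = 0.340349 rad, d = 2168.37 km
Total = 322.62 + 1098.38 + 2168.37 = 3589.37 km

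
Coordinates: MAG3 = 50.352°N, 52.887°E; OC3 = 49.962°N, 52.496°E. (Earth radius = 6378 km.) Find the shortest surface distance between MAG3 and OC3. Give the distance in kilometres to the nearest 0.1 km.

Δφ = -0.3900°,  Δλ = -0.3910°
a = sin²(Δφ/2) + cos φ₁ cos φ₂ sin²(Δλ/2) = 0.000016
c = 2·arcsin(√a) = 0.008090 rad = 0.4635°
d = R·c = 6378 × 0.008090 = 51.6 km

51.6 km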